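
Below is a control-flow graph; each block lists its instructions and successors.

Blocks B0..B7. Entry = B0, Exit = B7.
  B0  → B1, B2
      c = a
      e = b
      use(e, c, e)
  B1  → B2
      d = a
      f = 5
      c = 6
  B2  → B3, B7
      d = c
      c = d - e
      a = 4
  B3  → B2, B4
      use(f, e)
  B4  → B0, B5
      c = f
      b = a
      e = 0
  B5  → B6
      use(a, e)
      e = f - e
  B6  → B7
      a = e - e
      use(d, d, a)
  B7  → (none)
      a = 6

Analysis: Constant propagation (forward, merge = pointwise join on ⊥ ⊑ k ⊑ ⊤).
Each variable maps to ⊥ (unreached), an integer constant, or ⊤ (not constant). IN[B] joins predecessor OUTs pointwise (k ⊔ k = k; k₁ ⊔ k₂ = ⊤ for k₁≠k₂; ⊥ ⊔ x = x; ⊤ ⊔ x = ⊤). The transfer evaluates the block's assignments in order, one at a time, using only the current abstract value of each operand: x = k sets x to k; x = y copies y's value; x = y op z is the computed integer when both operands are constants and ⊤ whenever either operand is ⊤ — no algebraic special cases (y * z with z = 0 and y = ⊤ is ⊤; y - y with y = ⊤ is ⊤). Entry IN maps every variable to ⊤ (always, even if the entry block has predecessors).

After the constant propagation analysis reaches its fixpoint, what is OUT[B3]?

Fixpoint table:
  B0:   IN=(all ⊤)   OUT=(all ⊤)
  B1:   IN=(all ⊤)   OUT={c:6, f:5; rest ⊤}
  B2:   IN=(all ⊤)   OUT={a:4; rest ⊤}
  B3:   IN={a:4; rest ⊤}   OUT={a:4; rest ⊤}
  B4:   IN={a:4; rest ⊤}   OUT={a:4, b:4, e:0; rest ⊤}
  B5:   IN={a:4, b:4, e:0; rest ⊤}   OUT={a:4, b:4; rest ⊤}
  B6:   IN={a:4, b:4; rest ⊤}   OUT={b:4; rest ⊤}
  B7:   IN=(all ⊤)   OUT={a:6; rest ⊤}

Merge at B3: IN[B3] = OUT[B2] = {a: 4, b: ⊤, c: ⊤, d: ⊤, e: ⊤, f: ⊤}
Applying B3's transfer function to that IN value gives OUT[B3] (row B3 above).

Answer: {a: 4, b: ⊤, c: ⊤, d: ⊤, e: ⊤, f: ⊤}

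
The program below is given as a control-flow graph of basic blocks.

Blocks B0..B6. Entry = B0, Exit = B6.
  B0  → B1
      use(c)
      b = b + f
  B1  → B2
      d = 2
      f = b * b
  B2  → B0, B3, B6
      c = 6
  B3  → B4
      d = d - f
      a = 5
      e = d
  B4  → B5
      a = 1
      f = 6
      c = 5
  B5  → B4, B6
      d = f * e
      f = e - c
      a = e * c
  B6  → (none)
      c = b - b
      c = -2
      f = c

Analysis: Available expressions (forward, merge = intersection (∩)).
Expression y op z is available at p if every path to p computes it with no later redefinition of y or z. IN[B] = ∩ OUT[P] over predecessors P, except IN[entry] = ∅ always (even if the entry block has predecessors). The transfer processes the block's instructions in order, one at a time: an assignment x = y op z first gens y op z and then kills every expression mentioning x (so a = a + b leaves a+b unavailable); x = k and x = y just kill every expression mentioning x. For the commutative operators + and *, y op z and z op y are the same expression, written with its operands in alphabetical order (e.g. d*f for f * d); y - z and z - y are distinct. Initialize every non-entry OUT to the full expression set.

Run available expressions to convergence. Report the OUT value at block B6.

Answer: {b*b, b-b}

Derivation:
Converged values:
  B0: | IN={} | OUT={}
  B1: | IN={} | OUT={b*b}
  B2: | IN={b*b} | OUT={b*b}
  B3: | IN={b*b} | OUT={b*b}
  B4: | IN={b*b} | OUT={b*b}
  B5: | IN={b*b} | OUT={b*b, c*e, e-c}
  B6: | IN={b*b} | OUT={b*b, b-b}

Merge at B6: IN[B6] = OUT[B2] ∩ OUT[B5] = {b*b}
Applying B6's transfer function to that IN value gives OUT[B6] (row B6 above).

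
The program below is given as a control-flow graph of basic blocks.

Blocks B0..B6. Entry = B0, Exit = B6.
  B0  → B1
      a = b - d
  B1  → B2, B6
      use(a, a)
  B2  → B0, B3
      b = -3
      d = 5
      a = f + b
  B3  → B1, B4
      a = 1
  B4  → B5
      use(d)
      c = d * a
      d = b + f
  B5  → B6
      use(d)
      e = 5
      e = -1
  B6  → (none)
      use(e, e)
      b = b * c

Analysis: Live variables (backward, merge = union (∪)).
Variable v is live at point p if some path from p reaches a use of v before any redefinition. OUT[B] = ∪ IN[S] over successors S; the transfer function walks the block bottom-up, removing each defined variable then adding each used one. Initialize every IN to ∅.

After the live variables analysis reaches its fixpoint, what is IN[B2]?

Converged values:
  B0: | IN={b, c, d, e, f} | OUT={a, b, c, e, f}
  B1: | IN={a, b, c, e, f} | OUT={b, c, e, f}
  B2: | IN={c, e, f} | OUT={b, c, d, e, f}
  B3: | IN={b, c, d, e, f} | OUT={a, b, c, d, e, f}
  B4: | IN={a, b, d, f} | OUT={b, c, d}
  B5: | IN={b, c, d} | OUT={b, c, e}
  B6: | IN={b, c, e} | OUT={}

Merge at B2: OUT[B2] = IN[B0] ⊔ IN[B3] = {b, c, d, e, f}
Applying B2's transfer function to that OUT value gives IN[B2] (row B2 above).

Answer: {c, e, f}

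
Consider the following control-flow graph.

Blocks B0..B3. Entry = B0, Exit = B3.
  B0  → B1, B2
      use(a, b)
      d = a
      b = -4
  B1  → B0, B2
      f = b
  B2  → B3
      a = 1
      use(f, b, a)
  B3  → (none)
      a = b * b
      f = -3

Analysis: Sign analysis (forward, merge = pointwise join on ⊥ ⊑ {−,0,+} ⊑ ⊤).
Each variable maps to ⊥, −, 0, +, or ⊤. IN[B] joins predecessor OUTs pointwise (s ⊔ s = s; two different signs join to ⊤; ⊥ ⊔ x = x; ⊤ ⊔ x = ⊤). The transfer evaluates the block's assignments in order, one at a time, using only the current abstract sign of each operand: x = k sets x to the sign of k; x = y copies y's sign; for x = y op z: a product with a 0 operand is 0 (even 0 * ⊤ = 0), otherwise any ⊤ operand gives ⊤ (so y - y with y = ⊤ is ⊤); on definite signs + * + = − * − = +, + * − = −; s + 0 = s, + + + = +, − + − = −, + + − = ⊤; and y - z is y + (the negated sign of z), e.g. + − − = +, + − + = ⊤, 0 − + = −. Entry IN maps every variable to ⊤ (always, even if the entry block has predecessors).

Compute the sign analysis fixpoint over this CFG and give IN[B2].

Per-block solution:
  B0: | IN=(all ⊤) | OUT={b:-; rest ⊤}
  B1: | IN={b:-; rest ⊤} | OUT={b:-, f:-; rest ⊤}
  B2: | IN={b:-; rest ⊤} | OUT={a:+, b:-; rest ⊤}
  B3: | IN={a:+, b:-; rest ⊤} | OUT={a:+, b:-, f:-; rest ⊤}

Merge at B2: IN[B2] = OUT[B0] ⊔ OUT[B1] = {a: ⊤, b: -, c: ⊤, d: ⊤, e: ⊤, f: ⊤}

Answer: {a: ⊤, b: -, c: ⊤, d: ⊤, e: ⊤, f: ⊤}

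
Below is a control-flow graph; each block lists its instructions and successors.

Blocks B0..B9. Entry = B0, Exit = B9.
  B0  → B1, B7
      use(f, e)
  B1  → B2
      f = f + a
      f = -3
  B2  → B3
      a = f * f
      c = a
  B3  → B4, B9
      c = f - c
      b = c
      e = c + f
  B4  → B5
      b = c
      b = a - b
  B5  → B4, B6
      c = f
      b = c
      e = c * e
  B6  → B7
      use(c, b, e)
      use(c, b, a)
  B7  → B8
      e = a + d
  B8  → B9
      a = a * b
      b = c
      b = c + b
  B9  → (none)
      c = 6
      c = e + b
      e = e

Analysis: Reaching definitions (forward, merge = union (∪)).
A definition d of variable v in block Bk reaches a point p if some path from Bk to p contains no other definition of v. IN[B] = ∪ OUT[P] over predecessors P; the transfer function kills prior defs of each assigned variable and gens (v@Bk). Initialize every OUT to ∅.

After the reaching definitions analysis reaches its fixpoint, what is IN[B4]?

Answer: {a@B2, b@B3, b@B5, c@B3, c@B5, e@B3, e@B5, f@B1}

Working:
Per-block solution:
  B0:  IN={}  OUT={}
  B1:  IN={}  OUT={f@B1}
  B2:  IN={f@B1}  OUT={a@B2, c@B2, f@B1}
  B3:  IN={a@B2, c@B2, f@B1}  OUT={a@B2, b@B3, c@B3, e@B3, f@B1}
  B4:  IN={a@B2, b@B3, b@B5, c@B3, c@B5, e@B3, e@B5, f@B1}  OUT={a@B2, b@B4, c@B3, c@B5, e@B3, e@B5, f@B1}
  B5:  IN={a@B2, b@B4, c@B3, c@B5, e@B3, e@B5, f@B1}  OUT={a@B2, b@B5, c@B5, e@B5, f@B1}
  B6:  IN={a@B2, b@B5, c@B5, e@B5, f@B1}  OUT={a@B2, b@B5, c@B5, e@B5, f@B1}
  B7:  IN={a@B2, b@B5, c@B5, e@B5, f@B1}  OUT={a@B2, b@B5, c@B5, e@B7, f@B1}
  B8:  IN={a@B2, b@B5, c@B5, e@B7, f@B1}  OUT={a@B8, b@B8, c@B5, e@B7, f@B1}
  B9:  IN={a@B2, a@B8, b@B3, b@B8, c@B3, c@B5, e@B3, e@B7, f@B1}  OUT={a@B2, a@B8, b@B3, b@B8, c@B9, e@B9, f@B1}

Merge at B4: IN[B4] = OUT[B3] ⊔ OUT[B5] = {a@B2, b@B3, b@B5, c@B3, c@B5, e@B3, e@B5, f@B1}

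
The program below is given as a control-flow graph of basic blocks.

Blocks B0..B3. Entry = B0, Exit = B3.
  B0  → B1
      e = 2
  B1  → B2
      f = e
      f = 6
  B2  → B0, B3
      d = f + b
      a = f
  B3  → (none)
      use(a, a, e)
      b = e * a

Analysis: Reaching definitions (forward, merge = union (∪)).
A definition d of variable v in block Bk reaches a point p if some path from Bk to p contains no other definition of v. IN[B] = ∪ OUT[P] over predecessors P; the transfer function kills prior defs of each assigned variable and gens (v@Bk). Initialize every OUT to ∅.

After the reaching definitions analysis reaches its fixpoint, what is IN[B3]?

Fixpoint table:
  B0: | IN={a@B2, d@B2, e@B0, f@B1} | OUT={a@B2, d@B2, e@B0, f@B1}
  B1: | IN={a@B2, d@B2, e@B0, f@B1} | OUT={a@B2, d@B2, e@B0, f@B1}
  B2: | IN={a@B2, d@B2, e@B0, f@B1} | OUT={a@B2, d@B2, e@B0, f@B1}
  B3: | IN={a@B2, d@B2, e@B0, f@B1} | OUT={a@B2, b@B3, d@B2, e@B0, f@B1}

Merge at B3: IN[B3] = OUT[B2] = {a@B2, d@B2, e@B0, f@B1}

Answer: {a@B2, d@B2, e@B0, f@B1}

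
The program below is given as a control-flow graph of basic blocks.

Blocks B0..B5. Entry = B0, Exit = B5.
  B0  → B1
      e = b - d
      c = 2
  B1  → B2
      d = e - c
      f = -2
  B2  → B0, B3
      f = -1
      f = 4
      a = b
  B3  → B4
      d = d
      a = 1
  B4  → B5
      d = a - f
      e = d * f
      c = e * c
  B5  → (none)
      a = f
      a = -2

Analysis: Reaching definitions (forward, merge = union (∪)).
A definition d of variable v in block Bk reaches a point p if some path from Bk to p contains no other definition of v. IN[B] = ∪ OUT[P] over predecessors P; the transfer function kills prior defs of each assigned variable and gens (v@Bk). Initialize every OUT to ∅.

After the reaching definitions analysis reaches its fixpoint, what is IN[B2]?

Converged values:
  B0:  IN={a@B2, c@B0, d@B1, e@B0, f@B2}  OUT={a@B2, c@B0, d@B1, e@B0, f@B2}
  B1:  IN={a@B2, c@B0, d@B1, e@B0, f@B2}  OUT={a@B2, c@B0, d@B1, e@B0, f@B1}
  B2:  IN={a@B2, c@B0, d@B1, e@B0, f@B1}  OUT={a@B2, c@B0, d@B1, e@B0, f@B2}
  B3:  IN={a@B2, c@B0, d@B1, e@B0, f@B2}  OUT={a@B3, c@B0, d@B3, e@B0, f@B2}
  B4:  IN={a@B3, c@B0, d@B3, e@B0, f@B2}  OUT={a@B3, c@B4, d@B4, e@B4, f@B2}
  B5:  IN={a@B3, c@B4, d@B4, e@B4, f@B2}  OUT={a@B5, c@B4, d@B4, e@B4, f@B2}

Merge at B2: IN[B2] = OUT[B1] = {a@B2, c@B0, d@B1, e@B0, f@B1}

Answer: {a@B2, c@B0, d@B1, e@B0, f@B1}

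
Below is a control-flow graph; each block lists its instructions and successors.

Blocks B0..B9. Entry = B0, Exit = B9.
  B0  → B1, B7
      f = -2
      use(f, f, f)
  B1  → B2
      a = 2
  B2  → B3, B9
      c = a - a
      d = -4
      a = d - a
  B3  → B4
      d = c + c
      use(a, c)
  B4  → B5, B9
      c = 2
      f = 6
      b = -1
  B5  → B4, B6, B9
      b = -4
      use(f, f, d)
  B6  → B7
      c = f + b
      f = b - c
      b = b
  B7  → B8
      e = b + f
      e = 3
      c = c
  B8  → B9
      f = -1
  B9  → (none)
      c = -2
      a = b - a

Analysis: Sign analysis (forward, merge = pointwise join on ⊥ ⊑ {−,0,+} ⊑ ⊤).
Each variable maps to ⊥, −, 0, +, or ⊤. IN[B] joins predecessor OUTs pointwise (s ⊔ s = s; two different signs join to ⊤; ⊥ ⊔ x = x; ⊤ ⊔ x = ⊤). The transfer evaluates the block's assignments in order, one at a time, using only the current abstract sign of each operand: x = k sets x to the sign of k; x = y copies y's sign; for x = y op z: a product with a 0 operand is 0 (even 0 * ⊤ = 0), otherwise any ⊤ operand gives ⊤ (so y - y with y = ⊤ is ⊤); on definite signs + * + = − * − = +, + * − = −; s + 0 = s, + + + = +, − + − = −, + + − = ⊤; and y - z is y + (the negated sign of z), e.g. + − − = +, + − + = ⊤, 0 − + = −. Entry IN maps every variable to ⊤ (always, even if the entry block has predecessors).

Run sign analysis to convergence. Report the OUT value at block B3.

Answer: {a: -, b: ⊤, c: ⊤, d: ⊤, e: ⊤, f: -}

Derivation:
Per-block solution:
  B0: | IN=(all ⊤) | OUT={f:-; rest ⊤}
  B1: | IN={f:-; rest ⊤} | OUT={a:+, f:-; rest ⊤}
  B2: | IN={a:+, f:-; rest ⊤} | OUT={a:-, d:-, f:-; rest ⊤}
  B3: | IN={a:-, d:-, f:-; rest ⊤} | OUT={a:-, f:-; rest ⊤}
  B4: | IN={a:-; rest ⊤} | OUT={a:-, b:-, c:+, f:+; rest ⊤}
  B5: | IN={a:-, b:-, c:+, f:+; rest ⊤} | OUT={a:-, b:-, c:+, f:+; rest ⊤}
  B6: | IN={a:-, b:-, c:+, f:+; rest ⊤} | OUT={a:-, b:-; rest ⊤}
  B7: | IN=(all ⊤) | OUT={e:+; rest ⊤}
  B8: | IN={e:+; rest ⊤} | OUT={e:+, f:-; rest ⊤}
  B9: | IN=(all ⊤) | OUT={c:-; rest ⊤}

Merge at B3: IN[B3] = OUT[B2] = {a: -, b: ⊤, c: ⊤, d: -, e: ⊤, f: -}
Applying B3's transfer function to that IN value gives OUT[B3] (row B3 above).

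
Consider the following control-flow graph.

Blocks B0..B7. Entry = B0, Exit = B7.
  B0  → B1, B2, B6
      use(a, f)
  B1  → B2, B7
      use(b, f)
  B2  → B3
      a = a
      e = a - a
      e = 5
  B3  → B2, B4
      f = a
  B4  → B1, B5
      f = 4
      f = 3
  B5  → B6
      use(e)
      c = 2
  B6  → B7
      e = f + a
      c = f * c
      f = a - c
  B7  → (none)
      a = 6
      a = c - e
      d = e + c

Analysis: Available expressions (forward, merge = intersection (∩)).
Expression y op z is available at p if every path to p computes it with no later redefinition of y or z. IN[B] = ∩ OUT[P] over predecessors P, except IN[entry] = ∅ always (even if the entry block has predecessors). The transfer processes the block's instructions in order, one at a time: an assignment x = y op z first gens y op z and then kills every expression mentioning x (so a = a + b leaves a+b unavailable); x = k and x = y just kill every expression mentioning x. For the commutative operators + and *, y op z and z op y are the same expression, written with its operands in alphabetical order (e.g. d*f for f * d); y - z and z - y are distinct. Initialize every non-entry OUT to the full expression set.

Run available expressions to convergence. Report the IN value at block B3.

Converged values:
  B0:   IN={}   OUT={}
  B1:   IN={}   OUT={}
  B2:   IN={}   OUT={a-a}
  B3:   IN={a-a}   OUT={a-a}
  B4:   IN={a-a}   OUT={a-a}
  B5:   IN={a-a}   OUT={a-a}
  B6:   IN={}   OUT={a-c}
  B7:   IN={}   OUT={c+e, c-e}

Merge at B3: IN[B3] = OUT[B2] = {a-a}

Answer: {a-a}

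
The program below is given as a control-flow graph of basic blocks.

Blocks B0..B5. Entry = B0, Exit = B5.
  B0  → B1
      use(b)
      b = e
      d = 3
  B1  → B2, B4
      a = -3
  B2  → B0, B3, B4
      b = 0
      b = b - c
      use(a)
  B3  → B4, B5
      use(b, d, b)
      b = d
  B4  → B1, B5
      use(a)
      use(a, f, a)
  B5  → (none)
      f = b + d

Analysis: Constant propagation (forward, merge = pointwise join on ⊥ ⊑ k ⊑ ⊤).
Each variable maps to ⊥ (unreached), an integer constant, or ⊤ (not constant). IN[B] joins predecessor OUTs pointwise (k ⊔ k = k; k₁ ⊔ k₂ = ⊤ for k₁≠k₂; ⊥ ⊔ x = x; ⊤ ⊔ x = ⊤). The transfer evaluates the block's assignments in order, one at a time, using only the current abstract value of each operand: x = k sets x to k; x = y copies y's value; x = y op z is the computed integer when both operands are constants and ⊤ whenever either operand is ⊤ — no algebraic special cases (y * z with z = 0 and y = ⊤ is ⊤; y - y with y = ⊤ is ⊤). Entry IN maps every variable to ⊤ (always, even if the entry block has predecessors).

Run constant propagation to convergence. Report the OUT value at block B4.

Answer: {a: -3, b: ⊤, c: ⊤, d: 3, e: ⊤, f: ⊤}

Working:
Per-block solution:
  B0:   IN=(all ⊤)   OUT={d:3; rest ⊤}
  B1:   IN={d:3; rest ⊤}   OUT={a:-3, d:3; rest ⊤}
  B2:   IN={a:-3, d:3; rest ⊤}   OUT={a:-3, d:3; rest ⊤}
  B3:   IN={a:-3, d:3; rest ⊤}   OUT={a:-3, b:3, d:3; rest ⊤}
  B4:   IN={a:-3, d:3; rest ⊤}   OUT={a:-3, d:3; rest ⊤}
  B5:   IN={a:-3, d:3; rest ⊤}   OUT={a:-3, d:3; rest ⊤}

Merge at B4: IN[B4] = OUT[B1] ⊔ OUT[B2] ⊔ OUT[B3] = {a: -3, b: ⊤, c: ⊤, d: 3, e: ⊤, f: ⊤}
Applying B4's transfer function to that IN value gives OUT[B4] (row B4 above).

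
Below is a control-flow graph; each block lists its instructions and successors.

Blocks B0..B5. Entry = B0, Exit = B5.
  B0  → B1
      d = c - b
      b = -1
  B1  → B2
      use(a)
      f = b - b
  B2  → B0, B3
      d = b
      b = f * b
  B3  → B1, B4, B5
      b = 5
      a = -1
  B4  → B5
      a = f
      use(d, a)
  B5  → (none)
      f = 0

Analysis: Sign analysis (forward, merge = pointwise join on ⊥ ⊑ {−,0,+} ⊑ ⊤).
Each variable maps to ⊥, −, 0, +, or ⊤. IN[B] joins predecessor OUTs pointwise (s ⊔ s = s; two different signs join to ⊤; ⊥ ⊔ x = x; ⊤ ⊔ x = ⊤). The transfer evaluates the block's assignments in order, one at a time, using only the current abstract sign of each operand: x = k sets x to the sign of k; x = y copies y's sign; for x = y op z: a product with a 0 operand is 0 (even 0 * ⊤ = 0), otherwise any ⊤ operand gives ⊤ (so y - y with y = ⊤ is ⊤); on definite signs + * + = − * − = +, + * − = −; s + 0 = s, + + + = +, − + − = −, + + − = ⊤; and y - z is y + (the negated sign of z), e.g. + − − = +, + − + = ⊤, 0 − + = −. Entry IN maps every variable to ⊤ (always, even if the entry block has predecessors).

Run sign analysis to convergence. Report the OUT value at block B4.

Answer: {a: ⊤, b: +, c: ⊤, d: ⊤, e: ⊤, f: ⊤}

Derivation:
Converged values:
  B0:   IN=(all ⊤)   OUT={b:-; rest ⊤}
  B1:   IN=(all ⊤)   OUT=(all ⊤)
  B2:   IN=(all ⊤)   OUT=(all ⊤)
  B3:   IN=(all ⊤)   OUT={a:-, b:+; rest ⊤}
  B4:   IN={a:-, b:+; rest ⊤}   OUT={b:+; rest ⊤}
  B5:   IN={b:+; rest ⊤}   OUT={b:+, f:0; rest ⊤}

Merge at B4: IN[B4] = OUT[B3] = {a: -, b: +, c: ⊤, d: ⊤, e: ⊤, f: ⊤}
Applying B4's transfer function to that IN value gives OUT[B4] (row B4 above).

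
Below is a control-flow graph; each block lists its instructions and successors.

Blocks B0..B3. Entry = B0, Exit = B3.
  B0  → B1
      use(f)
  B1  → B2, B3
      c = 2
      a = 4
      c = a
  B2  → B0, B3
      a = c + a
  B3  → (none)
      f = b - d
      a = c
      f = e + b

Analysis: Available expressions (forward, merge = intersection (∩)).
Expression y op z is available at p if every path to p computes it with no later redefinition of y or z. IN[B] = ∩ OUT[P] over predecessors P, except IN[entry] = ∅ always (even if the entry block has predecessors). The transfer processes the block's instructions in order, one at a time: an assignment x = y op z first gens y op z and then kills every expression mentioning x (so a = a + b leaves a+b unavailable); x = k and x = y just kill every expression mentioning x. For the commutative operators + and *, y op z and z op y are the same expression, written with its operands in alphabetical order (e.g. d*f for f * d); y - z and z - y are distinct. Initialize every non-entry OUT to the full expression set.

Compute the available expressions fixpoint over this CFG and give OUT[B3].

Answer: {b+e, b-d}

Derivation:
Fixpoint table:
  B0:  IN={}  OUT={}
  B1:  IN={}  OUT={}
  B2:  IN={}  OUT={}
  B3:  IN={}  OUT={b+e, b-d}

Merge at B3: IN[B3] = OUT[B1] ∩ OUT[B2] = {}
Applying B3's transfer function to that IN value gives OUT[B3] (row B3 above).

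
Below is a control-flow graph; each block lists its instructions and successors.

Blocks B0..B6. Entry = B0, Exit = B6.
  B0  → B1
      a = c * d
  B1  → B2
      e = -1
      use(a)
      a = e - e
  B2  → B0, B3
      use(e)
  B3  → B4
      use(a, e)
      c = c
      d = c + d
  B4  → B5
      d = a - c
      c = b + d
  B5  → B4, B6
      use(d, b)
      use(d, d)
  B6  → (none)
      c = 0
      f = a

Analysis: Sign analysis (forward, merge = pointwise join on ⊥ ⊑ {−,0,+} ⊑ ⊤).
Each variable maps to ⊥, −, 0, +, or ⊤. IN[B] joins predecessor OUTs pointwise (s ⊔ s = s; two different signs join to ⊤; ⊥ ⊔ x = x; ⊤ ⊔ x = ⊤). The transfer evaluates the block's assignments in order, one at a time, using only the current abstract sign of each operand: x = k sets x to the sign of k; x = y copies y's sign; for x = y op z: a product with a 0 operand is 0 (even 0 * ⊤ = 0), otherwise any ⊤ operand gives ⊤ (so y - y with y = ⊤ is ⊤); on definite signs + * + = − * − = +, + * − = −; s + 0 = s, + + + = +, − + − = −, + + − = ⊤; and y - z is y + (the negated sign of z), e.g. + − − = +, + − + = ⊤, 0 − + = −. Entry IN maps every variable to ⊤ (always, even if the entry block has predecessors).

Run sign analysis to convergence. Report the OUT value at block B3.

Per-block solution:
  B0:  IN=(all ⊤)  OUT=(all ⊤)
  B1:  IN=(all ⊤)  OUT={e:-; rest ⊤}
  B2:  IN={e:-; rest ⊤}  OUT={e:-; rest ⊤}
  B3:  IN={e:-; rest ⊤}  OUT={e:-; rest ⊤}
  B4:  IN={e:-; rest ⊤}  OUT={e:-; rest ⊤}
  B5:  IN={e:-; rest ⊤}  OUT={e:-; rest ⊤}
  B6:  IN={e:-; rest ⊤}  OUT={c:0, e:-; rest ⊤}

Merge at B3: IN[B3] = OUT[B2] = {a: ⊤, b: ⊤, c: ⊤, d: ⊤, e: -, f: ⊤}
Applying B3's transfer function to that IN value gives OUT[B3] (row B3 above).

Answer: {a: ⊤, b: ⊤, c: ⊤, d: ⊤, e: -, f: ⊤}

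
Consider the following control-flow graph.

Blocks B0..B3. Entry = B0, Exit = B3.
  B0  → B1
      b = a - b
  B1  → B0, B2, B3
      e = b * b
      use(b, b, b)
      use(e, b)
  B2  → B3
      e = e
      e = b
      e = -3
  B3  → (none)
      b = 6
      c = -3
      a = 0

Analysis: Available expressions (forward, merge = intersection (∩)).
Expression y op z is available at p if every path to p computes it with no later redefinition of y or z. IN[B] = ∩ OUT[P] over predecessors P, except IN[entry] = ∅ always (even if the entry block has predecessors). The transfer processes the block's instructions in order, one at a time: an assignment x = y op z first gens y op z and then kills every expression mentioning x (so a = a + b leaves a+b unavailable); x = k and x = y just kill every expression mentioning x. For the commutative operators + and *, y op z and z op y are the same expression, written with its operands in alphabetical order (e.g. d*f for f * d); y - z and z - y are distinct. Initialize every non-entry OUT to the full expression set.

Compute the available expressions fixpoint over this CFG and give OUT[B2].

Per-block solution:
  B0: | IN={} | OUT={}
  B1: | IN={} | OUT={b*b}
  B2: | IN={b*b} | OUT={b*b}
  B3: | IN={b*b} | OUT={}

Merge at B2: IN[B2] = OUT[B1] = {b*b}
Applying B2's transfer function to that IN value gives OUT[B2] (row B2 above).

Answer: {b*b}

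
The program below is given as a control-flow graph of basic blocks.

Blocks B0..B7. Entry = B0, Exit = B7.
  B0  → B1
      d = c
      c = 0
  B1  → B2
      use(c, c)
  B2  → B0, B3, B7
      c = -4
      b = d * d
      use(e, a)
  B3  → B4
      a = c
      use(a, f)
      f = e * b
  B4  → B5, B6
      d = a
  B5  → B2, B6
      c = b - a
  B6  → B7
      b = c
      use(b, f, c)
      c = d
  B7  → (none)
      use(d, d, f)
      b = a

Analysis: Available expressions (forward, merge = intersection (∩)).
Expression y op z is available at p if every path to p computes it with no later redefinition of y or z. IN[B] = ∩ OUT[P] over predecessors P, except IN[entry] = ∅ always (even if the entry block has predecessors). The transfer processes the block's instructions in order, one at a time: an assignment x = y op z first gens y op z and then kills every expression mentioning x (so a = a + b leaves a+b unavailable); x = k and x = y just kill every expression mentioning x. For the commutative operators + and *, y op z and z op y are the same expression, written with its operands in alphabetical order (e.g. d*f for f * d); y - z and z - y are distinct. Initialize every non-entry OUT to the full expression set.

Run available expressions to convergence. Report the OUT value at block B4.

Fixpoint table:
  B0:  IN={}  OUT={}
  B1:  IN={}  OUT={}
  B2:  IN={}  OUT={d*d}
  B3:  IN={d*d}  OUT={b*e, d*d}
  B4:  IN={b*e, d*d}  OUT={b*e}
  B5:  IN={b*e}  OUT={b*e, b-a}
  B6:  IN={b*e}  OUT={}
  B7:  IN={}  OUT={}

Merge at B4: IN[B4] = OUT[B3] = {b*e, d*d}
Applying B4's transfer function to that IN value gives OUT[B4] (row B4 above).

Answer: {b*e}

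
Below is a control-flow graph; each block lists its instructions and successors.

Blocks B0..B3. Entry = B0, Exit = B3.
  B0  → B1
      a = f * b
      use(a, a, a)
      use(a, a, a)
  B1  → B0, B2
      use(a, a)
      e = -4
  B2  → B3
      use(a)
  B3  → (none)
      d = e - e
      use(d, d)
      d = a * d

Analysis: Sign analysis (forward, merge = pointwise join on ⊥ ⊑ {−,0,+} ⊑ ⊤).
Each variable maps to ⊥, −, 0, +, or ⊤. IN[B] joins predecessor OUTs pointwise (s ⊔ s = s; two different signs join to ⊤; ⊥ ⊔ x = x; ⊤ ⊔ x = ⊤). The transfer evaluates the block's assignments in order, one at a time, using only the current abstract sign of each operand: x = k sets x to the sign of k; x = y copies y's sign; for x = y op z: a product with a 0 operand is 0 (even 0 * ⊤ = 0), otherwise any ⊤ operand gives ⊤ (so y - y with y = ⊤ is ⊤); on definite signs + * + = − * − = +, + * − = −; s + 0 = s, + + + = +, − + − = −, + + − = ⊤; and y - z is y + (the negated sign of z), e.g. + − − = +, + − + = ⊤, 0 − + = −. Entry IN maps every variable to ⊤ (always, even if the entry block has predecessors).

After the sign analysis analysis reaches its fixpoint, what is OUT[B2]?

Fixpoint table:
  B0:  IN=(all ⊤)  OUT=(all ⊤)
  B1:  IN=(all ⊤)  OUT={e:-; rest ⊤}
  B2:  IN={e:-; rest ⊤}  OUT={e:-; rest ⊤}
  B3:  IN={e:-; rest ⊤}  OUT={e:-; rest ⊤}

Merge at B2: IN[B2] = OUT[B1] = {a: ⊤, b: ⊤, c: ⊤, d: ⊤, e: -, f: ⊤}
Applying B2's transfer function to that IN value gives OUT[B2] (row B2 above).

Answer: {a: ⊤, b: ⊤, c: ⊤, d: ⊤, e: -, f: ⊤}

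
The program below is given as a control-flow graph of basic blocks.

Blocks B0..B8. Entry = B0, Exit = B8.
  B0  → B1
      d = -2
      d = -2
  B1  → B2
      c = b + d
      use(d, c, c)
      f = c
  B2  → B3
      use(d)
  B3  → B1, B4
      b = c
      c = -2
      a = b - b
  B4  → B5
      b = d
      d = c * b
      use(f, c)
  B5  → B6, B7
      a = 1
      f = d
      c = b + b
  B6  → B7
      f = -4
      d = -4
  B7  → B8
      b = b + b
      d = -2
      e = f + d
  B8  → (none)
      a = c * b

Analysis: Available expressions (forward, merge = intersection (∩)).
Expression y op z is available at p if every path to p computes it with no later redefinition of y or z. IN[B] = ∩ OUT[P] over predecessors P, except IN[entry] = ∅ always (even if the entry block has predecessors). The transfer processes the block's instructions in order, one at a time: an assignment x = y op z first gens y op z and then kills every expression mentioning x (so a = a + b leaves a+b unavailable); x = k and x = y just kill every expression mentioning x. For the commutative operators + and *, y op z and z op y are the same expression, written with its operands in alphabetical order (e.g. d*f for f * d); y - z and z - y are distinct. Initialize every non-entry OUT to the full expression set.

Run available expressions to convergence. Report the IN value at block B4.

Fixpoint table:
  B0: | IN={} | OUT={}
  B1: | IN={} | OUT={b+d}
  B2: | IN={b+d} | OUT={b+d}
  B3: | IN={b+d} | OUT={b-b}
  B4: | IN={b-b} | OUT={b*c}
  B5: | IN={b*c} | OUT={b+b}
  B6: | IN={b+b} | OUT={b+b}
  B7: | IN={b+b} | OUT={d+f}
  B8: | IN={d+f} | OUT={b*c, d+f}

Merge at B4: IN[B4] = OUT[B3] = {b-b}

Answer: {b-b}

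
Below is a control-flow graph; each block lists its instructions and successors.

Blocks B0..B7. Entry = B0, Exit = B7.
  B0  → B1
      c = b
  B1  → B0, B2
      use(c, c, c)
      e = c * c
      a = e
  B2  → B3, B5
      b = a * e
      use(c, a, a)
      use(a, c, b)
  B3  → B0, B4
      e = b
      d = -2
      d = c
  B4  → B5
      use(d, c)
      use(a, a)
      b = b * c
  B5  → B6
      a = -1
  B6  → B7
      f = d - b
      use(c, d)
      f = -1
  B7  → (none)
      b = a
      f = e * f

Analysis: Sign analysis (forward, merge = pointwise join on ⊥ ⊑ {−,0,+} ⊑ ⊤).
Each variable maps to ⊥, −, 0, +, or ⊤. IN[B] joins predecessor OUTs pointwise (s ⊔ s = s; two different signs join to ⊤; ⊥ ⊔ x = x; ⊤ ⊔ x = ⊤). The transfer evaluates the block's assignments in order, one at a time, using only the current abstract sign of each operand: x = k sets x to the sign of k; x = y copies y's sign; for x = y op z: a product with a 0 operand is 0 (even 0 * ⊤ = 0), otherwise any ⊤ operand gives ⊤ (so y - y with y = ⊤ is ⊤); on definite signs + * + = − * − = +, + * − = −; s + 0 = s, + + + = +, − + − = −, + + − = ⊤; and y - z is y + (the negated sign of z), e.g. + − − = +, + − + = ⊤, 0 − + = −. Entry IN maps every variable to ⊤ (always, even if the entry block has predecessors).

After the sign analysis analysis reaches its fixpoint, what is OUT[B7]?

Fixpoint table:
  B0: | IN=(all ⊤) | OUT=(all ⊤)
  B1: | IN=(all ⊤) | OUT=(all ⊤)
  B2: | IN=(all ⊤) | OUT=(all ⊤)
  B3: | IN=(all ⊤) | OUT=(all ⊤)
  B4: | IN=(all ⊤) | OUT=(all ⊤)
  B5: | IN=(all ⊤) | OUT={a:-; rest ⊤}
  B6: | IN={a:-; rest ⊤} | OUT={a:-, f:-; rest ⊤}
  B7: | IN={a:-, f:-; rest ⊤} | OUT={a:-, b:-; rest ⊤}

Merge at B7: IN[B7] = OUT[B6] = {a: -, b: ⊤, c: ⊤, d: ⊤, e: ⊤, f: -}
Applying B7's transfer function to that IN value gives OUT[B7] (row B7 above).

Answer: {a: -, b: -, c: ⊤, d: ⊤, e: ⊤, f: ⊤}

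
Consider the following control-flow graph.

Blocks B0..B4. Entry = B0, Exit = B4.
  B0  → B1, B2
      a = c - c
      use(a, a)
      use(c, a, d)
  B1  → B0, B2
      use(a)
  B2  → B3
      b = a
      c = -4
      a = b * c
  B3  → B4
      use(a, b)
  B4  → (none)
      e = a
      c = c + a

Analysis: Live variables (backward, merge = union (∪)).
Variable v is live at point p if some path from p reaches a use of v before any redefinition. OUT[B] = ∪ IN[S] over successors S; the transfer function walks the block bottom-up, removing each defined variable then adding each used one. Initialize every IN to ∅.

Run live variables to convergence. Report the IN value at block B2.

Per-block solution:
  B0:  IN={c, d}  OUT={a, c, d}
  B1:  IN={a, c, d}  OUT={a, c, d}
  B2:  IN={a}  OUT={a, b, c}
  B3:  IN={a, b, c}  OUT={a, c}
  B4:  IN={a, c}  OUT={}

Merge at B2: OUT[B2] = IN[B3] = {a, b, c}
Applying B2's transfer function to that OUT value gives IN[B2] (row B2 above).

Answer: {a}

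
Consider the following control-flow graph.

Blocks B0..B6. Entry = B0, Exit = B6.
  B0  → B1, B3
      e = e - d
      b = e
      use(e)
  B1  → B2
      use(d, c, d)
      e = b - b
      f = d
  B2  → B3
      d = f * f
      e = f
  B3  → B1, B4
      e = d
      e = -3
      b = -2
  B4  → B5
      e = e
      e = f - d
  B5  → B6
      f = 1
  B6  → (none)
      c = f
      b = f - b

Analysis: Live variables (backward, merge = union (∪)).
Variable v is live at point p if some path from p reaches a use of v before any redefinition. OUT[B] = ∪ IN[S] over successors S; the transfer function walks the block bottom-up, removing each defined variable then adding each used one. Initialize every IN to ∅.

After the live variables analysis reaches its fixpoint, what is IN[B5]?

Fixpoint table:
  B0:   IN={c, d, e, f}   OUT={b, c, d, f}
  B1:   IN={b, c, d}   OUT={c, f}
  B2:   IN={c, f}   OUT={c, d, f}
  B3:   IN={c, d, f}   OUT={b, c, d, e, f}
  B4:   IN={b, d, e, f}   OUT={b}
  B5:   IN={b}   OUT={b, f}
  B6:   IN={b, f}   OUT={}

Merge at B5: OUT[B5] = IN[B6] = {b, f}
Applying B5's transfer function to that OUT value gives IN[B5] (row B5 above).

Answer: {b}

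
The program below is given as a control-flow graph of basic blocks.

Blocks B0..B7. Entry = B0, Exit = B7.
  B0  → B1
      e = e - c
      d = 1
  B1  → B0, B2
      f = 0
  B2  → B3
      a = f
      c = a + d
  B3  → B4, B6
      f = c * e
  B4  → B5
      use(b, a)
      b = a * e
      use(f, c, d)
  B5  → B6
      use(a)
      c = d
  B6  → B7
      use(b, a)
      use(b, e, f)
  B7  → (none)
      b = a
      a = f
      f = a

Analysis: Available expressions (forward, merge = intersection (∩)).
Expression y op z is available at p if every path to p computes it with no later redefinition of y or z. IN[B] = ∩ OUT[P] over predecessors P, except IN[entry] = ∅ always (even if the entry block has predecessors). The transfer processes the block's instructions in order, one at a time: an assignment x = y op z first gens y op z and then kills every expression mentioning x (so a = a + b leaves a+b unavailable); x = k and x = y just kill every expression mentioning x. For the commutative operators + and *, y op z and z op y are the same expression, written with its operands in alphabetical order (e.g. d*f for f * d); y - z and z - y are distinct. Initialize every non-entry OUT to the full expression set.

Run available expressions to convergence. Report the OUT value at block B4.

Converged values:
  B0:   IN={}   OUT={}
  B1:   IN={}   OUT={}
  B2:   IN={}   OUT={a+d}
  B3:   IN={a+d}   OUT={a+d, c*e}
  B4:   IN={a+d, c*e}   OUT={a*e, a+d, c*e}
  B5:   IN={a*e, a+d, c*e}   OUT={a*e, a+d}
  B6:   IN={a+d}   OUT={a+d}
  B7:   IN={a+d}   OUT={}

Merge at B4: IN[B4] = OUT[B3] = {a+d, c*e}
Applying B4's transfer function to that IN value gives OUT[B4] (row B4 above).

Answer: {a*e, a+d, c*e}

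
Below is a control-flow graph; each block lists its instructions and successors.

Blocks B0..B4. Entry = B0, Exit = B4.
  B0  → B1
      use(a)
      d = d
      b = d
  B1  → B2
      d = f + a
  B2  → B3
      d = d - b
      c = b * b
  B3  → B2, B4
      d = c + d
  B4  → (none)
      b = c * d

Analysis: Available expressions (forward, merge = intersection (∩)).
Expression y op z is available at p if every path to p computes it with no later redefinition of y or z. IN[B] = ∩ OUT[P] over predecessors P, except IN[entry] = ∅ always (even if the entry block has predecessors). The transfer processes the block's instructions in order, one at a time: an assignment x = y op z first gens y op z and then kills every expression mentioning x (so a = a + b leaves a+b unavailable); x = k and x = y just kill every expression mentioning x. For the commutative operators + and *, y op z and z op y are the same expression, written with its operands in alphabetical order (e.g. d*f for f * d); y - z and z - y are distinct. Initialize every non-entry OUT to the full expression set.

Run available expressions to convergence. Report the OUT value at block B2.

Fixpoint table:
  B0: | IN={} | OUT={}
  B1: | IN={} | OUT={a+f}
  B2: | IN={a+f} | OUT={a+f, b*b}
  B3: | IN={a+f, b*b} | OUT={a+f, b*b}
  B4: | IN={a+f, b*b} | OUT={a+f, c*d}

Merge at B2: IN[B2] = OUT[B1] ∩ OUT[B3] = {a+f}
Applying B2's transfer function to that IN value gives OUT[B2] (row B2 above).

Answer: {a+f, b*b}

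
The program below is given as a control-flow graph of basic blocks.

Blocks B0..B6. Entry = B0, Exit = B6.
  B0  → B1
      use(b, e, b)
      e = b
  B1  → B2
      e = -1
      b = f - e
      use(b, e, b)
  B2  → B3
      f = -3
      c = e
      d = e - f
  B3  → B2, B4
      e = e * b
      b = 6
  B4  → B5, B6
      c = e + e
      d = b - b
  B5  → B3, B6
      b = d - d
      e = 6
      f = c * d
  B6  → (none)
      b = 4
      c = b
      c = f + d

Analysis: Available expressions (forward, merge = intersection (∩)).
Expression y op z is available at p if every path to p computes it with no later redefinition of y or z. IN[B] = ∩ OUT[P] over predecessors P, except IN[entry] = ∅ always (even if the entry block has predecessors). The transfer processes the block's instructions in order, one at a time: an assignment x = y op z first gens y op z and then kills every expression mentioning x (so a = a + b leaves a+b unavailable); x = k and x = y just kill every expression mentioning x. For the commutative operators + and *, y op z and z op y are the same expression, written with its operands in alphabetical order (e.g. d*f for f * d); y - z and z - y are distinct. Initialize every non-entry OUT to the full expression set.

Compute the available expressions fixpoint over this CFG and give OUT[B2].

Answer: {e-f}

Trace:
Per-block solution:
  B0:   IN={}   OUT={}
  B1:   IN={}   OUT={f-e}
  B2:   IN={}   OUT={e-f}
  B3:   IN={}   OUT={}
  B4:   IN={}   OUT={b-b, e+e}
  B5:   IN={b-b, e+e}   OUT={c*d, d-d}
  B6:   IN={}   OUT={d+f}

Merge at B2: IN[B2] = OUT[B1] ∩ OUT[B3] = {}
Applying B2's transfer function to that IN value gives OUT[B2] (row B2 above).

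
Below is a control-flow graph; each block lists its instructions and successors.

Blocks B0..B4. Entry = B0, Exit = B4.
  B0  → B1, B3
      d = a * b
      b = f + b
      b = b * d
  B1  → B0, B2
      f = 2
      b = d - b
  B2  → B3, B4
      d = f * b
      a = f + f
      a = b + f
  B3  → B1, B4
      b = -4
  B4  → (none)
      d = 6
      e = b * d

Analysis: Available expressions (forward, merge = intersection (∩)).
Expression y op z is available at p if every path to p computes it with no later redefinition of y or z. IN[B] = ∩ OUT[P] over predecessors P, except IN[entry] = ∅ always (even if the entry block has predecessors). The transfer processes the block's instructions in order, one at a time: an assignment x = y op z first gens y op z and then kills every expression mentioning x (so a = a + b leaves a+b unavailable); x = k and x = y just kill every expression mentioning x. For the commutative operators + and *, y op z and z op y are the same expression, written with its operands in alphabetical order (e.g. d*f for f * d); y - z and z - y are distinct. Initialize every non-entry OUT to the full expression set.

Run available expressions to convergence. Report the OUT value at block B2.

Fixpoint table:
  B0: | IN={} | OUT={}
  B1: | IN={} | OUT={}
  B2: | IN={} | OUT={b*f, b+f, f+f}
  B3: | IN={} | OUT={}
  B4: | IN={} | OUT={b*d}

Merge at B2: IN[B2] = OUT[B1] = {}
Applying B2's transfer function to that IN value gives OUT[B2] (row B2 above).

Answer: {b*f, b+f, f+f}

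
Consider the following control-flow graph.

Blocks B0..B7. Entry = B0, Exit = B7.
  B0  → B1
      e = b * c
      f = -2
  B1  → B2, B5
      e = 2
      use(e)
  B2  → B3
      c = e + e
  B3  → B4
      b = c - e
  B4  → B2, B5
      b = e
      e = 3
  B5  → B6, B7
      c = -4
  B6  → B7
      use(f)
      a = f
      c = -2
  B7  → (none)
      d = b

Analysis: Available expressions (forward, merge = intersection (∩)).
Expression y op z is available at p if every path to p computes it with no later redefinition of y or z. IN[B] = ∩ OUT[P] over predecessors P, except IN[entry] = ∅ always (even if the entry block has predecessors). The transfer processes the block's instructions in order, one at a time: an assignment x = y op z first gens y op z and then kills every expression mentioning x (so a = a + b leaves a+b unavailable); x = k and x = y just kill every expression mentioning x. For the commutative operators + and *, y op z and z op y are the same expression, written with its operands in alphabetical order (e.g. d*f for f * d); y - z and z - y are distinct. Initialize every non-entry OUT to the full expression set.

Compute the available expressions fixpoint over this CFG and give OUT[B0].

Answer: {b*c}

Working:
Per-block solution:
  B0: | IN={} | OUT={b*c}
  B1: | IN={b*c} | OUT={b*c}
  B2: | IN={} | OUT={e+e}
  B3: | IN={e+e} | OUT={c-e, e+e}
  B4: | IN={c-e, e+e} | OUT={}
  B5: | IN={} | OUT={}
  B6: | IN={} | OUT={}
  B7: | IN={} | OUT={}

B0 is the boundary node: IN[B0] = {}
Applying B0's transfer function to that IN value gives OUT[B0] (row B0 above).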